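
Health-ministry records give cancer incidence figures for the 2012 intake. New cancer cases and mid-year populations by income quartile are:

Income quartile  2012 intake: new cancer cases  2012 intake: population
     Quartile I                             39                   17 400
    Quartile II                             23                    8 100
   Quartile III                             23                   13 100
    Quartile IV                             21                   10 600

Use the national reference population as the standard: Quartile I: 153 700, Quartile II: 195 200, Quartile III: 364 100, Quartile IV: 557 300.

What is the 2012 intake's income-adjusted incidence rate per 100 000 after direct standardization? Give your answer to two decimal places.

Income-specific rates per 100 000 for the 2012 intake: 224.14, 283.95, 175.57, 198.11.
Standard total = 1 270 300; weights = 0.1210, 0.1537, 0.2866, 0.4387.
Standardized rate: 0.1210×224.14 + 0.1537×283.95 + 0.2866×175.57 + 0.4387×198.11 = 207.9915 per 100 000.

207.99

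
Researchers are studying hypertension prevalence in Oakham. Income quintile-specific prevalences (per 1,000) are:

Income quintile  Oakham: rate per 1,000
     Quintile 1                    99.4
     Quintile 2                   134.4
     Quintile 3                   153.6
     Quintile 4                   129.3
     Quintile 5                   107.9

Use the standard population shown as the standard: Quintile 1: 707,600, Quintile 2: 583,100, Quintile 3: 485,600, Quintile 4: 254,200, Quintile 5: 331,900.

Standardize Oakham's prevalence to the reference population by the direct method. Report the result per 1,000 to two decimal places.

Standard total = 2,362,400; weights = 0.2995, 0.2468, 0.2056, 0.1076, 0.1405.
Standardized rate: 0.2995×99.4 + 0.2468×134.4 + 0.2056×153.6 + 0.1076×129.3 + 0.1405×107.9 = 123.5914 per 1,000.

123.59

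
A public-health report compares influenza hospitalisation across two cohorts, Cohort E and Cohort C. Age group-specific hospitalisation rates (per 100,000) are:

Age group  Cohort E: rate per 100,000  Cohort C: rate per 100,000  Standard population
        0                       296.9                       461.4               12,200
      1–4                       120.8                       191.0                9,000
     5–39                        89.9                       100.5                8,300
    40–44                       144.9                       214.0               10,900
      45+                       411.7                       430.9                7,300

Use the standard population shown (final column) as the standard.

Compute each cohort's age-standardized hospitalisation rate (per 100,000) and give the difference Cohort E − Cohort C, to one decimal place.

Standard total = 47,700; weights = 0.2558, 0.1887, 0.1740, 0.2285, 0.1530.
Cohort E: 0.2558×296.9 + 0.1887×120.8 + 0.1740×89.9 + 0.2285×144.9 + 0.1530×411.7 = 210.4899 per 100,000.
Cohort C: 0.2558×461.4 + 0.1887×191.0 + 0.1740×100.5 + 0.2285×214.0 + 0.1530×430.9 = 286.3816 per 100,000.
Difference = 210.4899 − 286.3816 = -75.8916.

-75.9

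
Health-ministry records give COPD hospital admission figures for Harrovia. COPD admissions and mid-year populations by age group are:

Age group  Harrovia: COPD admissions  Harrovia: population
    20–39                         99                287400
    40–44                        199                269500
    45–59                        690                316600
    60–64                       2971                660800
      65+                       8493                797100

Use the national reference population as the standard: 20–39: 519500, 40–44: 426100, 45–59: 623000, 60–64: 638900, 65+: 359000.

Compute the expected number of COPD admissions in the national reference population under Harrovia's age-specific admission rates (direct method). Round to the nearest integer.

Age-specific rates per 10000 for Harrovia: 3.44, 7.38, 21.79, 44.96, 106.55.
Expected COPD admissions = Σ (standard pop × age-specific rate ÷ 10000)
= 519500×3.44/10000 + 426100×7.38/10000 + 623000×21.79/10000 + 638900×44.96/10000 + 359000×106.55/10000
= 178.95 + 314.63 + 1357.77 + 2872.54 + 3825.10 = 8548.99.

8549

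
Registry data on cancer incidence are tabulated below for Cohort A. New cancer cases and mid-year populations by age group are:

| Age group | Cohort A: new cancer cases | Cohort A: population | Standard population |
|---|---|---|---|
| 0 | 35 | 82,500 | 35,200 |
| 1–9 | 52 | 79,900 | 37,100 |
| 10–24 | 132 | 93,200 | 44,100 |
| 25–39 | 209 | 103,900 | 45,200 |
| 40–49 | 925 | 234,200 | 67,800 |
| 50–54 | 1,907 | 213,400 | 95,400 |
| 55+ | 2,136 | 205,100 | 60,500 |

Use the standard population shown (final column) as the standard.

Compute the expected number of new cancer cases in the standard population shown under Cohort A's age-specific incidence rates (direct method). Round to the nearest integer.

Age-specific rates per 100,000 for Cohort A: 42.42, 65.08, 141.63, 201.15, 394.96, 893.63, 1041.44.
Expected new cancer cases = Σ (standard pop × age-specific rate ÷ 100,000)
= 35,200×42.42/100,000 + 37,100×65.08/100,000 + 44,100×141.63/100,000 + 45,200×201.15/100,000 + 67,800×394.96/100,000 + 95,400×893.63/100,000 + 60,500×1041.44/100,000
= 14.93 + 24.15 + 62.46 + 90.92 + 267.78 + 852.52 + 630.07 = 1942.84.

1943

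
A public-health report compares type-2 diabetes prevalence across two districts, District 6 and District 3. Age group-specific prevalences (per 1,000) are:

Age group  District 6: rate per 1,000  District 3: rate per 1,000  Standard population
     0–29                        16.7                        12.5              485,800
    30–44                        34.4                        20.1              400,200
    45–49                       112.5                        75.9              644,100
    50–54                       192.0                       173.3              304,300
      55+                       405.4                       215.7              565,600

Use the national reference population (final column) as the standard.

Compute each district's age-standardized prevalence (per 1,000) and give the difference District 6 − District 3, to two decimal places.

60.13

Standard total = 2,400,000; weights = 0.2024, 0.1668, 0.2684, 0.1268, 0.2357.
District 6: 0.2024×16.7 + 0.1668×34.4 + 0.2684×112.5 + 0.1268×192.0 + 0.2357×405.4 = 159.1920 per 1,000.
District 3: 0.2024×12.5 + 0.1668×20.1 + 0.2684×75.9 + 0.1268×173.3 + 0.2357×215.7 = 99.0578 per 1,000.
Difference = 159.1920 − 99.0578 = 60.1342.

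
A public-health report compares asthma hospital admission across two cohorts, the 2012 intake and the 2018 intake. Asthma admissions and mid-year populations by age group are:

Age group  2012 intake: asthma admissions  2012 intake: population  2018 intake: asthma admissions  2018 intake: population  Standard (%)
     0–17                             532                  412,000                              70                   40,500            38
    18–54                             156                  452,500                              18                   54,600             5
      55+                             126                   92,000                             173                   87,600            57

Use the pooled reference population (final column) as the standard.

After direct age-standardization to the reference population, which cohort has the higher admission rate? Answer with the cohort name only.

2018 intake

Age-specific rates per 10,000 for the 2012 intake: 12.91, 3.45, 13.70.
For the 2018 intake: 17.28, 3.30, 19.75.
Standard weights: 0.38, 0.05, 0.57.
The 2012 intake: 0.3800×12.91 + 0.0500×3.45 + 0.5700×13.70 = 12.8857 per 10,000.
The 2018 intake: 0.3800×17.28 + 0.0500×3.30 + 0.5700×19.75 = 17.9896 per 10,000.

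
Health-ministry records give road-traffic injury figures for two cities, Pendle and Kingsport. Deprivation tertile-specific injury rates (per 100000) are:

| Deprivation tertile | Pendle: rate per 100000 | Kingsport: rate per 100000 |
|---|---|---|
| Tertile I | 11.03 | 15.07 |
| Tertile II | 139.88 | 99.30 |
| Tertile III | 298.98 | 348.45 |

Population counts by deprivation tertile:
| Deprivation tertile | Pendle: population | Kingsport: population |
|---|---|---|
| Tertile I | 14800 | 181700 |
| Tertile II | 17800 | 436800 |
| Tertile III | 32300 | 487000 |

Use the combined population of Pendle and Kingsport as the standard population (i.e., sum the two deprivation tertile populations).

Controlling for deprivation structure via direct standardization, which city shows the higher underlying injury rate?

Kingsport

Combined standard total = 1170400; weights = 0.1679, 0.3884, 0.4437.
Pendle: 0.1679×11.03 + 0.3884×139.88 + 0.4437×298.98 = 188.8390 per 100000.
Kingsport: 0.1679×15.07 + 0.3884×99.30 + 0.4437×348.45 = 195.7050 per 100000.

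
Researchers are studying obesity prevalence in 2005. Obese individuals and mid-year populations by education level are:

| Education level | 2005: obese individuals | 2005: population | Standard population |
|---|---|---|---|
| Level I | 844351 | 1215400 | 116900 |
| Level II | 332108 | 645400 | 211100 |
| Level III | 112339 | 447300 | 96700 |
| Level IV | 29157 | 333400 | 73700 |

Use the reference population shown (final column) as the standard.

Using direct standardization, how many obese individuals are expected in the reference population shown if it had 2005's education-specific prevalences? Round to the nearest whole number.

220570

Education-specific rates per 1000 for 2005: 694.710, 514.577, 251.149, 87.454.
Expected obese individuals = Σ (standard pop × education-specific rate ÷ 1000)
= 116900×694.710/1000 + 211100×514.577/1000 + 96700×251.149/1000 + 73700×87.454/1000
= 81211.64 + 108627.21 + 24286.12 + 6445.32 = 220570.29.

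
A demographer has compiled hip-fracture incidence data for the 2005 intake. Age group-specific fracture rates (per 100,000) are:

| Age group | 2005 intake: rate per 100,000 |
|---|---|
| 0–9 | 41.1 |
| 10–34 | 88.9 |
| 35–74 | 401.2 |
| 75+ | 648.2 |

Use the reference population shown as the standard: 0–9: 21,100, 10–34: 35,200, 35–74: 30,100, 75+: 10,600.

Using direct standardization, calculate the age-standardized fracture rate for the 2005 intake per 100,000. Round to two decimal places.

236.53

Standard total = 97,000; weights = 0.2175, 0.3629, 0.3103, 0.1093.
Standardized rate: 0.2175×41.1 + 0.3629×88.9 + 0.3103×401.2 + 0.1093×648.2 = 236.5312 per 100,000.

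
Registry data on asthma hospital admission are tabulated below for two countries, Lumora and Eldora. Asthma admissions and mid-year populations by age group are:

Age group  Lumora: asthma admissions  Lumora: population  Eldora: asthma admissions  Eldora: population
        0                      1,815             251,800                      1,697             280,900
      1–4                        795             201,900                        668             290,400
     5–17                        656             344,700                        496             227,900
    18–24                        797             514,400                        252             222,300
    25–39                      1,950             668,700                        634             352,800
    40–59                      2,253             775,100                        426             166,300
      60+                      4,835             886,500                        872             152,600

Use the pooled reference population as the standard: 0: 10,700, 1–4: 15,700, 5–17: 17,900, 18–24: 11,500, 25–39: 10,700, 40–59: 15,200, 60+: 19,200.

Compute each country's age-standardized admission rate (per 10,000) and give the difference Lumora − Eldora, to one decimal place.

5.0

Age-specific rates per 10,000 for Lumora: 72.08, 39.38, 19.03, 15.49, 29.16, 29.07, 54.54.
For Eldora: 60.41, 23.00, 21.76, 11.34, 17.97, 25.62, 57.14.
Standard total = 100,900; weights = 0.1060, 0.1556, 0.1774, 0.1140, 0.1060, 0.1506, 0.1903.
Lumora: 0.1060×72.08 + 0.1556×39.38 + 0.1774×19.03 + 0.1140×15.49 + 0.1060×29.16 + 0.1506×29.07 + 0.1903×54.54 = 36.7624 per 10,000.
Eldora: 0.1060×60.41 + 0.1556×23.00 + 0.1774×21.76 + 0.1140×11.34 + 0.1060×17.97 + 0.1506×25.62 + 0.1903×57.14 = 31.7770 per 10,000.
Difference = 36.7624 − 31.7770 = 4.9854.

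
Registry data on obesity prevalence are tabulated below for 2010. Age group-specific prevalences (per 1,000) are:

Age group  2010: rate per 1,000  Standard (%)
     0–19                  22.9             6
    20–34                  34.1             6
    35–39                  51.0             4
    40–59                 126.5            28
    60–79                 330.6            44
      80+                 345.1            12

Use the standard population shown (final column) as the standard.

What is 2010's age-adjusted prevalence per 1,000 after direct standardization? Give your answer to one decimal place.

227.8

Standard weights: 0.06, 0.06, 0.04, 0.28, 0.44, 0.12.
Standardized rate: 0.0600×22.9 + 0.0600×34.1 + 0.0400×51.0 + 0.2800×126.5 + 0.4400×330.6 + 0.1200×345.1 = 227.7560 per 1,000.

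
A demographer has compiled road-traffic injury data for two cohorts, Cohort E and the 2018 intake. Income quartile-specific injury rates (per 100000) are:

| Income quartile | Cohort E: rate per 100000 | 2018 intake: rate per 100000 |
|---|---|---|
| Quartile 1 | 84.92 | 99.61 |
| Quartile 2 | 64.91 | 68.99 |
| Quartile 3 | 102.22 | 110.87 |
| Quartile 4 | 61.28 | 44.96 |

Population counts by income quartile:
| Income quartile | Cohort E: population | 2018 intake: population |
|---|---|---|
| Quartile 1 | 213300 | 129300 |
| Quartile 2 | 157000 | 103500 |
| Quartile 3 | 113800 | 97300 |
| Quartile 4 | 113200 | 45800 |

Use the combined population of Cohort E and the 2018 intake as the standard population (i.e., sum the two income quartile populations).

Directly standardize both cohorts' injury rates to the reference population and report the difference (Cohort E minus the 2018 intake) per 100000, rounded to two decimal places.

-5.47

Combined standard total = 973200; weights = 0.3520, 0.2677, 0.2169, 0.1634.
Cohort E: 0.3520×84.92 + 0.2677×64.91 + 0.2169×102.22 + 0.1634×61.28 = 79.4542 per 100000.
The 2018 intake: 0.3520×99.61 + 0.2677×68.99 + 0.2169×110.87 + 0.1634×44.96 = 84.9276 per 100000.
Difference = 79.4542 − 84.9276 = -5.4735.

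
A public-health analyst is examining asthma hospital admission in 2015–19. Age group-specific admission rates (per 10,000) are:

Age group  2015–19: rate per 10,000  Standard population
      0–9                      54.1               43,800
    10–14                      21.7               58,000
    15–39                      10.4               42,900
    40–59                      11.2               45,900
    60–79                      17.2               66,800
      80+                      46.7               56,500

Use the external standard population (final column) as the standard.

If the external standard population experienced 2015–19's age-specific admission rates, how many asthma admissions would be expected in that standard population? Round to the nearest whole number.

Expected asthma admissions = Σ (standard pop × age-specific rate ÷ 10,000)
= 43,800×54.1/10,000 + 58,000×21.7/10,000 + 42,900×10.4/10,000 + 45,900×11.2/10,000 + 66,800×17.2/10,000 + 56,500×46.7/10,000
= 236.96 + 125.86 + 44.62 + 51.41 + 114.90 + 263.86 = 837.59.

838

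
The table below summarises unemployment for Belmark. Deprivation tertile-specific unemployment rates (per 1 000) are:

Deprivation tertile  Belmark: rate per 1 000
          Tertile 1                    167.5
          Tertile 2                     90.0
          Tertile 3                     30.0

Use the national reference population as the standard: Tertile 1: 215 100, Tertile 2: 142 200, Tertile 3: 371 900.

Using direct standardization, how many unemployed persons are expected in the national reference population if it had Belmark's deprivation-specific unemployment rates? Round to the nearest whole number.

59984

Expected unemployed persons = Σ (standard pop × deprivation-specific rate ÷ 1 000)
= 215 100×167.5/1 000 + 142 200×90.0/1 000 + 371 900×30.0/1 000
= 36029.25 + 12798.00 + 11157.00 = 59984.25.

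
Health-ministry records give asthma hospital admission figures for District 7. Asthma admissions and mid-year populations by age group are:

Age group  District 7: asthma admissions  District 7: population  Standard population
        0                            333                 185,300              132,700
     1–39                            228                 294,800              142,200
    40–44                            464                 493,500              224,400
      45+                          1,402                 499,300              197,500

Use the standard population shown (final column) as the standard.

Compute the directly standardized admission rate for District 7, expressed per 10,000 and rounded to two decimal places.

15.99

Age-specific rates per 10,000 for District 7: 17.97, 7.73, 9.40, 28.08.
Standard total = 696,800; weights = 0.1904, 0.2041, 0.3220, 0.2834.
Standardized rate: 0.1904×17.97 + 0.2041×7.73 + 0.3220×9.40 + 0.2834×28.08 = 15.9874 per 10,000.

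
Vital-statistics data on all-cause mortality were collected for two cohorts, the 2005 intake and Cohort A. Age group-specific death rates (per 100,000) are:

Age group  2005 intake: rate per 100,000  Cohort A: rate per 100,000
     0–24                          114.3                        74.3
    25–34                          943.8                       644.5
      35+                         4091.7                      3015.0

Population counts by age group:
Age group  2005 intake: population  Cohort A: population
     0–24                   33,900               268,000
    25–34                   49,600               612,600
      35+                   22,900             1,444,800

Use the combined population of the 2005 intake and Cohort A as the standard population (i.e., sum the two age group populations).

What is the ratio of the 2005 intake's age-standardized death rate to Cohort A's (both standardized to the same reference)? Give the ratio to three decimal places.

Combined standard total = 2,431,800; weights = 0.1241, 0.2723, 0.6035.
The 2005 intake: 0.1241×114.3 + 0.2723×943.8 + 0.6035×4091.7 = 2740.7187 per 100,000.
Cohort A: 0.1241×74.3 + 0.2723×644.5 + 0.6035×3015.0 = 2004.4142 per 100,000.
Ratio = 2740.7187 ÷ 2004.4142 = 1.36734.

1.367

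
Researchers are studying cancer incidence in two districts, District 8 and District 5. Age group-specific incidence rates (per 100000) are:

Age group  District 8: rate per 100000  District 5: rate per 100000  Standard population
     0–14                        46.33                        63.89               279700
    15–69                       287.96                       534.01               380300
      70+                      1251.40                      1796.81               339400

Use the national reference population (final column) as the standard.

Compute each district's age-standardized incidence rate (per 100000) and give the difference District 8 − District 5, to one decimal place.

-283.8

Standard total = 999400; weights = 0.2799, 0.3805, 0.3396.
District 8: 0.2799×46.33 + 0.3805×287.96 + 0.3396×1251.40 = 547.5234 per 100000.
District 5: 0.2799×63.89 + 0.3805×534.01 + 0.3396×1796.81 = 831.2901 per 100000.
Difference = 547.5234 − 831.2901 = -283.7668.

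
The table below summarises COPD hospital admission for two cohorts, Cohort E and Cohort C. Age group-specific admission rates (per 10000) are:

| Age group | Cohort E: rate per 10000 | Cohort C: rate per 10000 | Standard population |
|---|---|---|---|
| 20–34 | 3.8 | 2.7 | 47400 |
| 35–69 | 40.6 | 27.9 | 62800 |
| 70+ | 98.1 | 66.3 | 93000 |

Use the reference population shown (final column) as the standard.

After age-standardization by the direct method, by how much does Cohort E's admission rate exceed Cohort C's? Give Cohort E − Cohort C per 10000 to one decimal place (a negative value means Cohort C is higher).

18.7

Standard total = 203200; weights = 0.2333, 0.3091, 0.4577.
Cohort E: 0.2333×3.8 + 0.3091×40.6 + 0.4577×98.1 = 58.3322 per 10000.
Cohort C: 0.2333×2.7 + 0.3091×27.9 + 0.4577×66.3 = 39.5965 per 10000.
Difference = 58.3322 − 39.5965 = 18.7357.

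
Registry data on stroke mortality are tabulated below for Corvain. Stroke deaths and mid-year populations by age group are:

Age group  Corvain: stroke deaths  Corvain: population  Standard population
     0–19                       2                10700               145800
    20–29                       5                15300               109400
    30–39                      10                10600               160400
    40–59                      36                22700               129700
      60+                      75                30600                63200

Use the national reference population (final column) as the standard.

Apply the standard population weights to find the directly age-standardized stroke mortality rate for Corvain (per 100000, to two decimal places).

94.48

Age-specific rates per 100000 for Corvain: 18.69, 32.68, 94.34, 158.59, 245.10.
Standard total = 608500; weights = 0.2396, 0.1798, 0.2636, 0.2131, 0.1039.
Standardized rate: 0.2396×18.69 + 0.1798×32.68 + 0.2636×94.34 + 0.2131×158.59 + 0.1039×245.10 = 94.4812 per 100000.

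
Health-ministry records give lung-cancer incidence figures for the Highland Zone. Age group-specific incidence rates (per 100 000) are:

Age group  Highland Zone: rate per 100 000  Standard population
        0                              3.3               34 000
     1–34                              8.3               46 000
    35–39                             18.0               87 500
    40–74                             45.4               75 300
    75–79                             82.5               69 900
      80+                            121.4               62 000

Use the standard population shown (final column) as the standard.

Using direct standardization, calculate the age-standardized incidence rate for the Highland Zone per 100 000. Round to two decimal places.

Standard total = 374 700; weights = 0.0907, 0.1228, 0.2335, 0.2010, 0.1865, 0.1655.
Standardized rate: 0.0907×3.3 + 0.1228×8.3 + 0.2335×18.0 + 0.2010×45.4 + 0.1865×82.5 + 0.1655×121.4 = 50.1232 per 100 000.

50.12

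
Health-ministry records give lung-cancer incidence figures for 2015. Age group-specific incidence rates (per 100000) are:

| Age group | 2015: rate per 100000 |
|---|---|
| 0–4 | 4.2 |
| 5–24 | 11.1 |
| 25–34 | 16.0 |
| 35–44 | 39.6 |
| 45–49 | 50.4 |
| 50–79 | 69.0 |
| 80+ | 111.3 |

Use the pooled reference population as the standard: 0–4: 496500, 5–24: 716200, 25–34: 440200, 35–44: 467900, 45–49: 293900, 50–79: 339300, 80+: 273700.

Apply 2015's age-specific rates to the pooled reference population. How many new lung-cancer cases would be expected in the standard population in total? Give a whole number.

1043

Expected new lung-cancer cases = Σ (standard pop × age-specific rate ÷ 100000)
= 496500×4.2/100000 + 716200×11.1/100000 + 440200×16.0/100000 + 467900×39.6/100000 + 293900×50.4/100000 + 339300×69.0/100000 + 273700×111.3/100000
= 20.85 + 79.50 + 70.43 + 185.29 + 148.13 + 234.12 + 304.63 = 1042.94.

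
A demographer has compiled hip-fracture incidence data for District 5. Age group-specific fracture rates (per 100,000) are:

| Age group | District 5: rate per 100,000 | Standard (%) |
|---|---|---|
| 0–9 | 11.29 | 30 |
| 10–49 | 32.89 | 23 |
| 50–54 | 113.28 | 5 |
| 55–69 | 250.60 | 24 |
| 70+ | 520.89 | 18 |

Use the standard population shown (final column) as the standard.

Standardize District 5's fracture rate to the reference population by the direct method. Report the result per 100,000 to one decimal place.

170.5

Standard weights: 0.30, 0.23, 0.05, 0.24, 0.18.
Standardized rate: 0.3000×11.29 + 0.2300×32.89 + 0.0500×113.28 + 0.2400×250.60 + 0.1800×520.89 = 170.5199 per 100,000.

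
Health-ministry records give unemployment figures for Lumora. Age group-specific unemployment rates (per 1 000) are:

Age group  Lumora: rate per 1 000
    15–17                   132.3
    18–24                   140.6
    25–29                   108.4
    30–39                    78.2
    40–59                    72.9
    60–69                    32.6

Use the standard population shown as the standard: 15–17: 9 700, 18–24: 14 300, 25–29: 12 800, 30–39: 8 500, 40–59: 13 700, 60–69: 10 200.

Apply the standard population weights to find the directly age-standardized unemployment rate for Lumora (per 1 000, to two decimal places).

Standard total = 69 200; weights = 0.1402, 0.2066, 0.1850, 0.1228, 0.1980, 0.1474.
Standardized rate: 0.1402×132.3 + 0.2066×140.6 + 0.1850×108.4 + 0.1228×78.2 + 0.1980×72.9 + 0.1474×32.6 = 96.4936 per 1 000.

96.49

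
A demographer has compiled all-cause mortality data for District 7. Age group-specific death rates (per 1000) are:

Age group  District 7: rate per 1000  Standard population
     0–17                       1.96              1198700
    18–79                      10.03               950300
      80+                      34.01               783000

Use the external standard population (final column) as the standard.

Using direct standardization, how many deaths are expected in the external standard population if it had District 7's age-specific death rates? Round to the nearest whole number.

38511

Expected deaths = Σ (standard pop × age-specific rate ÷ 1000)
= 1198700×1.96/1000 + 950300×10.03/1000 + 783000×34.01/1000
= 2349.45 + 9531.51 + 26629.83 = 38510.79.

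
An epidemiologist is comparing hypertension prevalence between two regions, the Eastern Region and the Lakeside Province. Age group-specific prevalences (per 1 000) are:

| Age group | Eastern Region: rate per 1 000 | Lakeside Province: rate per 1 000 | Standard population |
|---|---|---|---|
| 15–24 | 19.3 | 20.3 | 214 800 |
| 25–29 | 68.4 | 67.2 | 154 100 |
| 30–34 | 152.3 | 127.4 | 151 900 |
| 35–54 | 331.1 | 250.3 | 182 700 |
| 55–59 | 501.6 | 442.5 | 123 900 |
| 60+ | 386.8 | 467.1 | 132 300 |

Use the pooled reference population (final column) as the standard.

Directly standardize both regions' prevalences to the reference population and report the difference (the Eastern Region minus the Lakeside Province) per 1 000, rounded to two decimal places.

15.85

Standard total = 959 700; weights = 0.2238, 0.1606, 0.1583, 0.1904, 0.1291, 0.1379.
The Eastern Region: 0.2238×19.3 + 0.1606×68.4 + 0.1583×152.3 + 0.1904×331.1 + 0.1291×501.6 + 0.1379×386.8 = 220.5213 per 1 000.
The Lakeside Province: 0.2238×20.3 + 0.1606×67.2 + 0.1583×127.4 + 0.1904×250.3 + 0.1291×442.5 + 0.1379×467.1 = 204.6691 per 1 000.
Difference = 220.5213 − 204.6691 = 15.8522.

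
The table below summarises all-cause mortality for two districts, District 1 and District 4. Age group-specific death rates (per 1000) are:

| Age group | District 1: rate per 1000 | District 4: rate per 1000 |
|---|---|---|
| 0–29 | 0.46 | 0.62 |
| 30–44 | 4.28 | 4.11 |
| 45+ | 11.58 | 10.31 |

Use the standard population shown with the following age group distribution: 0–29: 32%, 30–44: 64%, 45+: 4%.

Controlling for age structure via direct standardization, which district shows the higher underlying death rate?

Standard weights: 0.32, 0.64, 0.04.
District 1: 0.3200×0.46 + 0.6400×4.28 + 0.0400×11.58 = 3.3496 per 1000.
District 4: 0.3200×0.62 + 0.6400×4.11 + 0.0400×10.31 = 3.2412 per 1000.

District 1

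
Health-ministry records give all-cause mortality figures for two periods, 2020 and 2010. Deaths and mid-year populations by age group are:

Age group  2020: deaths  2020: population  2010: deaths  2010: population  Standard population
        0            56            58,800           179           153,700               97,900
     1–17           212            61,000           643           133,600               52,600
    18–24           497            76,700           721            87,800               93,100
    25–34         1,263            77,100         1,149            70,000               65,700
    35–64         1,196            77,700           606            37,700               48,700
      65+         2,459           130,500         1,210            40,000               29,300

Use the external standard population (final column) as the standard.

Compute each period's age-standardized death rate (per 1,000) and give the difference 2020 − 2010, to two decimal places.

-1.61

Age-specific rates per 1,000 for 2020: 0.952, 3.475, 6.480, 16.381, 15.393, 18.843.
For 2010: 1.165, 4.813, 8.212, 16.414, 16.074, 30.250.
Standard total = 387,300; weights = 0.2528, 0.1358, 0.2404, 0.1696, 0.1257, 0.0757.
2020: 0.2528×0.952 + 0.1358×3.475 + 0.2404×6.480 + 0.1696×16.381 + 0.1257×15.393 + 0.0757×18.843 = 8.4102 per 1,000.
2010: 0.2528×1.165 + 0.1358×4.813 + 0.2404×8.212 + 0.1696×16.414 + 0.1257×16.074 + 0.0757×30.250 = 10.0162 per 1,000.
Difference = 8.4102 − 10.0162 = -1.6059.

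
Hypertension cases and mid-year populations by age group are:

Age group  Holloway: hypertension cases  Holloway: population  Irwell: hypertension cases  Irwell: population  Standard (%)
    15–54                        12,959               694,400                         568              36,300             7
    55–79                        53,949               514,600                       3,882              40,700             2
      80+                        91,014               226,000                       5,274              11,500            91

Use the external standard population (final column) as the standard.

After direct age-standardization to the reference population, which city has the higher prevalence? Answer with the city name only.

Irwell

Age-specific rates per 1,000 for Holloway: 18.662, 104.837, 402.717.
For Irwell: 15.647, 95.381, 458.609.
Standard weights: 0.07, 0.02, 0.91.
Holloway: 0.0700×18.662 + 0.0200×104.837 + 0.9100×402.717 = 369.8754 per 1,000.
Irwell: 0.0700×15.647 + 0.0200×95.381 + 0.9100×458.609 = 420.3368 per 1,000.
The crude rates (110.05 vs 109.88) would put Holloway higher, but that reflects its age composition; once standardized to a common age structure, Irwell has the higher underlying rate.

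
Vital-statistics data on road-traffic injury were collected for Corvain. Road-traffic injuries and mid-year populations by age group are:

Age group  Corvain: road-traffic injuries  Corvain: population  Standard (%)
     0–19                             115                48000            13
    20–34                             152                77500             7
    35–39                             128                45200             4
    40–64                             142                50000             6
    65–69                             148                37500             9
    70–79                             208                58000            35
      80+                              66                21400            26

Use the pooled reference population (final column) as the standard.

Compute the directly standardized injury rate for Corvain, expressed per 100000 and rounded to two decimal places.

314.47

Age-specific rates per 100000 for Corvain: 239.58, 196.13, 283.19, 284.00, 394.67, 358.62, 308.41.
Standard weights: 0.13, 0.07, 0.04, 0.06, 0.09, 0.35, 0.26.
Standardized rate: 0.1300×239.58 + 0.0700×196.13 + 0.0400×283.19 + 0.0600×284.00 + 0.0900×394.67 + 0.3500×358.62 + 0.2600×308.41 = 314.4665 per 100000.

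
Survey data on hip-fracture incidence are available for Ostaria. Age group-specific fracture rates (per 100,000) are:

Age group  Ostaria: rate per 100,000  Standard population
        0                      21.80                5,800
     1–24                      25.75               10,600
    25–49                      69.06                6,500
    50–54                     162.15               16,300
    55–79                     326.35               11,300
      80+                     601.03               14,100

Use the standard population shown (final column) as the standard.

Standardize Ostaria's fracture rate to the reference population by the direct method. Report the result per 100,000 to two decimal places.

242.32

Standard total = 64,600; weights = 0.0898, 0.1641, 0.1006, 0.2523, 0.1749, 0.2183.
Standardized rate: 0.0898×21.80 + 0.1641×25.75 + 0.1006×69.06 + 0.2523×162.15 + 0.1749×326.35 + 0.2183×601.03 = 242.3158 per 100,000.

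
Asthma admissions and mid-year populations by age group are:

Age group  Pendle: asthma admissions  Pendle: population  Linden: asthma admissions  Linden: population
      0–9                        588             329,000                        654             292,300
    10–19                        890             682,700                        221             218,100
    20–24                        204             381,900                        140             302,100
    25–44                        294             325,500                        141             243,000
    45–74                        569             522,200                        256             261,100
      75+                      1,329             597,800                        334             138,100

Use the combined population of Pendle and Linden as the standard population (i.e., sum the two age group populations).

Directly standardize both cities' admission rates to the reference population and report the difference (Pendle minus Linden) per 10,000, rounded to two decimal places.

Age-specific rates per 10,000 for Pendle: 17.87, 13.04, 5.34, 9.03, 10.90, 22.23.
For Linden: 22.37, 10.13, 4.63, 5.80, 9.80, 24.19.
Combined standard total = 4,293,800; weights = 0.1447, 0.2098, 0.1593, 0.1324, 0.1824, 0.1714.
Pendle: 0.1447×17.87 + 0.2098×13.04 + 0.1593×5.34 + 0.1324×9.03 + 0.1824×10.90 + 0.1714×22.23 = 13.1657 per 10,000.
Linden: 0.1447×22.37 + 0.2098×10.13 + 0.1593×4.63 + 0.1324×5.80 + 0.1824×9.80 + 0.1714×24.19 = 12.8034 per 10,000.
Difference = 13.1657 − 12.8034 = 0.3623.

0.36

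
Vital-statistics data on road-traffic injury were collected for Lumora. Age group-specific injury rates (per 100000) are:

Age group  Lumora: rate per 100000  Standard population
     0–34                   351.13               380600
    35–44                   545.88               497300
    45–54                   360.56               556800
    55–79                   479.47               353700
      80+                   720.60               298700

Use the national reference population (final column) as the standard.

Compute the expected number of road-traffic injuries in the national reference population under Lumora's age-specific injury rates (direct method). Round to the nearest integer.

9907

Expected road-traffic injuries = Σ (standard pop × age-specific rate ÷ 100000)
= 380600×351.13/100000 + 497300×545.88/100000 + 556800×360.56/100000 + 353700×479.47/100000 + 298700×720.60/100000
= 1336.40 + 2714.66 + 2007.60 + 1695.89 + 2152.43 = 9906.98.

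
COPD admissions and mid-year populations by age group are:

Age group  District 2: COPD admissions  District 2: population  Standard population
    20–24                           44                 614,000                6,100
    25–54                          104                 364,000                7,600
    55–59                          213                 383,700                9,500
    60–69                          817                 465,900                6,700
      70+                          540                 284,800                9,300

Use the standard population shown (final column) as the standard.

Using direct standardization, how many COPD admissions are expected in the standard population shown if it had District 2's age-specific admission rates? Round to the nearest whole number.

Age-specific rates per 10,000 for District 2: 0.72, 2.86, 5.55, 17.54, 18.96.
Expected COPD admissions = Σ (standard pop × age-specific rate ÷ 10,000)
= 6,100×0.72/10,000 + 7,600×2.86/10,000 + 9,500×5.55/10,000 + 6,700×17.54/10,000 + 9,300×18.96/10,000
= 0.44 + 2.17 + 5.27 + 11.75 + 17.63 = 37.26.

37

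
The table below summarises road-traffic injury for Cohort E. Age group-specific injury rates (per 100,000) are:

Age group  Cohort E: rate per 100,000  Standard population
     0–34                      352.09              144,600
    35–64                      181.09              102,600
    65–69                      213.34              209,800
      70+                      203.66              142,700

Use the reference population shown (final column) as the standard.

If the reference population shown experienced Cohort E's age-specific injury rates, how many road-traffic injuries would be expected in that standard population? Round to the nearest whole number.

1433

Expected road-traffic injuries = Σ (standard pop × age-specific rate ÷ 100,000)
= 144,600×352.09/100,000 + 102,600×181.09/100,000 + 209,800×213.34/100,000 + 142,700×203.66/100,000
= 509.12 + 185.80 + 447.59 + 290.62 = 1433.13.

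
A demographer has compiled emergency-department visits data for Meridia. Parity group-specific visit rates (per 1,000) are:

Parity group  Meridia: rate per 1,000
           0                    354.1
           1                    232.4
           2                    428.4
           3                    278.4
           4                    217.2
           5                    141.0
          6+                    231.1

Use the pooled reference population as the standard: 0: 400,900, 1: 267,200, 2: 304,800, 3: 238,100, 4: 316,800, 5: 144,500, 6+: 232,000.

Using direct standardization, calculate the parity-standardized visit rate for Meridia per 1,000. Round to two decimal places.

Standard total = 1,904,300; weights = 0.2105, 0.1403, 0.1601, 0.1250, 0.1664, 0.0759, 0.1218.
Standardized rate: 0.2105×354.1 + 0.1403×232.4 + 0.1601×428.4 + 0.1250×278.4 + 0.1664×217.2 + 0.0759×141.0 + 0.1218×231.1 = 285.5212 per 1,000.

285.52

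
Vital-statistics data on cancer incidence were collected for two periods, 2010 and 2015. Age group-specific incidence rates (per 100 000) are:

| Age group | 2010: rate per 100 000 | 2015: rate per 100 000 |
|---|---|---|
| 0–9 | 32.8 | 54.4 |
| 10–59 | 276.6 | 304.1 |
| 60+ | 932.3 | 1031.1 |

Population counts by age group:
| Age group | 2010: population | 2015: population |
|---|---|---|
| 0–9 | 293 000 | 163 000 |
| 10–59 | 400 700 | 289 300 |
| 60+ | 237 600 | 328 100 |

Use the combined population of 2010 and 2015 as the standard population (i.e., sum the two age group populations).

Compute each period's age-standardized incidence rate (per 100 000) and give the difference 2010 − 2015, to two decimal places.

Combined standard total = 1 711 700; weights = 0.2664, 0.4031, 0.3305.
2010: 0.2664×32.8 + 0.4031×276.6 + 0.3305×932.3 = 428.3536 per 100 000.
2015: 0.2664×54.4 + 0.4031×304.1 + 0.3305×1031.1 = 477.8458 per 100 000.
Difference = 428.3536 − 477.8458 = -49.4922.

-49.49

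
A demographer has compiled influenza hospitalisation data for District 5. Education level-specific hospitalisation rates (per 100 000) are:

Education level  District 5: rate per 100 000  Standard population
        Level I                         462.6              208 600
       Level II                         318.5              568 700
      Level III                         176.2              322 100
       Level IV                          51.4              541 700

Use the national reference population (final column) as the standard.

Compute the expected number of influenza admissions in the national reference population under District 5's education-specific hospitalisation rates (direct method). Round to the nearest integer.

Expected influenza admissions = Σ (standard pop × education-specific rate ÷ 100 000)
= 208 600×462.6/100 000 + 568 700×318.5/100 000 + 322 100×176.2/100 000 + 541 700×51.4/100 000
= 964.98 + 1811.31 + 567.54 + 278.43 = 3622.27.

3622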